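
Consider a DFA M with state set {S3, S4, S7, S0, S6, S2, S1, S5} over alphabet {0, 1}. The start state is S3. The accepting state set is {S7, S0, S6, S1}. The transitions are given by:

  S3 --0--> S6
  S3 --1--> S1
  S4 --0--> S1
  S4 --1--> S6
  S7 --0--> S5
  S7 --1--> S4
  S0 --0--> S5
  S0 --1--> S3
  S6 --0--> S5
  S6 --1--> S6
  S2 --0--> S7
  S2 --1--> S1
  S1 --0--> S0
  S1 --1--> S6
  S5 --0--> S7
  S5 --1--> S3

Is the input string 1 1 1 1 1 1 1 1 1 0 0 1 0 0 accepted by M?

Yes

Trace: S3 -1-> S1 -1-> S6 -1-> S6 -1-> S6 -1-> S6 -1-> S6 -1-> S6 -1-> S6 -1-> S6 -0-> S5 -0-> S7 -1-> S4 -0-> S1 -0-> S0
End state S0 is accepting.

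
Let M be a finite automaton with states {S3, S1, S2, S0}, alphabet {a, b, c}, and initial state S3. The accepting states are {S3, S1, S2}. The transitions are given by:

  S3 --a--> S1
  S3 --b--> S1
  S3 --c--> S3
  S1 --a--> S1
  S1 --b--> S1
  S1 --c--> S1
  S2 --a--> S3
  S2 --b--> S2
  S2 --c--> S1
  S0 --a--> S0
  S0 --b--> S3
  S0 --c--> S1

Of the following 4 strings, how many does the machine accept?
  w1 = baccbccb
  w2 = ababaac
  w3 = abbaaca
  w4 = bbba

4

w1: Trace: S3 -b-> S1 -a-> S1 -c-> S1 -c-> S1 -b-> S1 -c-> S1 -c-> S1 -b-> S1  → end S1, accepted
w2: Trace: S3 -a-> S1 -b-> S1 -a-> S1 -b-> S1 -a-> S1 -a-> S1 -c-> S1  → end S1, accepted
w3: Trace: S3 -a-> S1 -b-> S1 -b-> S1 -a-> S1 -a-> S1 -c-> S1 -a-> S1  → end S1, accepted
w4: Trace: S3 -b-> S1 -b-> S1 -b-> S1 -a-> S1  → end S1, accepted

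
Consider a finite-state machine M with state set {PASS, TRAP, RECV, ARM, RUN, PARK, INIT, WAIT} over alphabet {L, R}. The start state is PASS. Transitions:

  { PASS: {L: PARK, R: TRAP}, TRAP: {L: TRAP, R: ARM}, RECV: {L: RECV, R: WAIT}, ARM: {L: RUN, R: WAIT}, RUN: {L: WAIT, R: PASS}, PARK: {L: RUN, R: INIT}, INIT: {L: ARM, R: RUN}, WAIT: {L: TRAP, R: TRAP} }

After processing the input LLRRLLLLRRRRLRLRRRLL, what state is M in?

RUN

start at PASS
read 'L': PASS → PARK
read 'L': PARK → RUN
read 'R': RUN → PASS
read 'R': PASS → TRAP
read 'L': TRAP → TRAP
read 'L': TRAP → TRAP
read 'L': TRAP → TRAP
read 'L': TRAP → TRAP
read 'R': TRAP → ARM
read 'R': ARM → WAIT
read 'R': WAIT → TRAP
read 'R': TRAP → ARM
read 'L': ARM → RUN
read 'R': RUN → PASS
read 'L': PASS → PARK
read 'R': PARK → INIT
read 'R': INIT → RUN
read 'R': RUN → PASS
read 'L': PASS → PARK
read 'L': PARK → RUN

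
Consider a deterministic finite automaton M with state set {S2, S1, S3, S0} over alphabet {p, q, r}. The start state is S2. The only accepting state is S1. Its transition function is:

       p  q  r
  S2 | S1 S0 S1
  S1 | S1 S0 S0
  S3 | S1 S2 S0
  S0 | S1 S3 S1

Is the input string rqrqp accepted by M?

Yes

start at S2
read 'r': S2 → S1
read 'q': S1 → S0
read 'r': S0 → S1
read 'q': S1 → S0
read 'p': S0 → S1
End state S1 is accepting.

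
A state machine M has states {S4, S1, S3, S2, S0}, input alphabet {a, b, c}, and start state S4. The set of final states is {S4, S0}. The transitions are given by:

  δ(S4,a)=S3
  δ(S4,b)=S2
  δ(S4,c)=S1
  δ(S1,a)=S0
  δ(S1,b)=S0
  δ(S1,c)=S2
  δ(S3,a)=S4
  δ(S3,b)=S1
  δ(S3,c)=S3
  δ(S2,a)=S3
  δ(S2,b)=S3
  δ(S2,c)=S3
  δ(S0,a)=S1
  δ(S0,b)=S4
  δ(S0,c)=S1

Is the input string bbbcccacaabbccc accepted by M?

start at S4
read 'b': S4 → S2
read 'b': S2 → S3
read 'b': S3 → S1
read 'c': S1 → S2
read 'c': S2 → S3
read 'c': S3 → S3
read 'a': S3 → S4
read 'c': S4 → S1
read 'a': S1 → S0
read 'a': S0 → S1
read 'b': S1 → S0
read 'b': S0 → S4
read 'c': S4 → S1
read 'c': S1 → S2
read 'c': S2 → S3
End state S3 is not accepting.

No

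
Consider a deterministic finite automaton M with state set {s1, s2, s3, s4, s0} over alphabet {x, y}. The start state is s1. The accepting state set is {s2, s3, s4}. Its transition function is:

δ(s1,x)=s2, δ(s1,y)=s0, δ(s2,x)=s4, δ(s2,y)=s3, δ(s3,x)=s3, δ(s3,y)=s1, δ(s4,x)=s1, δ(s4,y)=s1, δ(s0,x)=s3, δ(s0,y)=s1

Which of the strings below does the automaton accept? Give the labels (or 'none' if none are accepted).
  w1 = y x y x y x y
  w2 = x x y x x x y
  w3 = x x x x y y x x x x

w1:
  start at s1
  read 'y': s1 → s0
  read 'x': s0 → s3
  read 'y': s3 → s1
  read 'x': s1 → s2
  read 'y': s2 → s3
  read 'x': s3 → s3
  read 'y': s3 → s1
  end s1, rejected
w2:
  start at s1
  read 'x': s1 → s2
  read 'x': s2 → s4
  read 'y': s4 → s1
  read 'x': s1 → s2
  read 'x': s2 → s4
  read 'x': s4 → s1
  read 'y': s1 → s0
  end s0, rejected
w3:
  start at s1
  read 'x': s1 → s2
  read 'x': s2 → s4
  read 'x': s4 → s1
  read 'x': s1 → s2
  read 'y': s2 → s3
  read 'y': s3 → s1
  read 'x': s1 → s2
  read 'x': s2 → s4
  read 'x': s4 → s1
  read 'x': s1 → s2
  end s2, accepted

w3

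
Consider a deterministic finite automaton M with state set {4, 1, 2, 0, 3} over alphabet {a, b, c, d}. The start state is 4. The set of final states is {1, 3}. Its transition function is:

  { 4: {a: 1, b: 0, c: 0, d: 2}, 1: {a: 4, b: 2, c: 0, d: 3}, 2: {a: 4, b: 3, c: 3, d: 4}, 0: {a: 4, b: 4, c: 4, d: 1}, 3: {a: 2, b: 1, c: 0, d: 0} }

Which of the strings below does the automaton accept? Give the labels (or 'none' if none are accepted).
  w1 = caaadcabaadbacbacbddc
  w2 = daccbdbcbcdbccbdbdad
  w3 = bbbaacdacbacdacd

w1: 4 → 0 → 4 → 1 → 4 → 2 → 3 → 2 → 3 → 2 → 4 → 2 → 3 → 2 → 3 → 1 → 4 → 0 → 4 → 2 → 4 → 0  → end 0, rejected
w2: 4 → 2 → 4 → 0 → 4 → 0 → 1 → 2 → 3 → 1 → 0 → 1 → 2 → 3 → 0 → 4 → 2 → 3 → 0 → 4 → 2  → end 2, rejected
w3: 4 → 0 → 4 → 0 → 4 → 1 → 0 → 1 → 4 → 0 → 4 → 1 → 0 → 1 → 4 → 0 → 1  → end 1, accepted

w3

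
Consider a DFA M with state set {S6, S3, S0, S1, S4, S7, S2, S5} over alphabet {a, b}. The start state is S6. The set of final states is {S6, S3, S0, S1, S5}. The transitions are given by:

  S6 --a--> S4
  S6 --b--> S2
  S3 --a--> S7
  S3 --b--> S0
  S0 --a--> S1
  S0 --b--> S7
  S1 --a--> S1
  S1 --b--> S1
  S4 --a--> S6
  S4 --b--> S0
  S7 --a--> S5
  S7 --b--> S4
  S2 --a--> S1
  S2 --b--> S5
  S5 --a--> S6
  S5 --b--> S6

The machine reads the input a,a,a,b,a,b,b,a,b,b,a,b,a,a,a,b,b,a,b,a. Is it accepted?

S6 → S4 → S6 → S4 → S0 → S1 → S1 → S1 → S1 → S1 → S1 → S1 → S1 → S1 → S1 → S1 → S1 → S1 → S1 → S1 → S1
End state S1 is accepting.

Yes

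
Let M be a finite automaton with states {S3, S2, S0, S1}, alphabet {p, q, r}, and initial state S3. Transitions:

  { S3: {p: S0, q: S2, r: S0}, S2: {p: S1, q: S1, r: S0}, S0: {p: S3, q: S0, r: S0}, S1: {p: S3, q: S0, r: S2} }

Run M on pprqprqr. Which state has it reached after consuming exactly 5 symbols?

S3

start at S3
read 'p': S3 → S0
read 'p': S0 → S3
read 'r': S3 → S0
read 'q': S0 → S0
read 'p': S0 → S3
After 5 symbols: S3.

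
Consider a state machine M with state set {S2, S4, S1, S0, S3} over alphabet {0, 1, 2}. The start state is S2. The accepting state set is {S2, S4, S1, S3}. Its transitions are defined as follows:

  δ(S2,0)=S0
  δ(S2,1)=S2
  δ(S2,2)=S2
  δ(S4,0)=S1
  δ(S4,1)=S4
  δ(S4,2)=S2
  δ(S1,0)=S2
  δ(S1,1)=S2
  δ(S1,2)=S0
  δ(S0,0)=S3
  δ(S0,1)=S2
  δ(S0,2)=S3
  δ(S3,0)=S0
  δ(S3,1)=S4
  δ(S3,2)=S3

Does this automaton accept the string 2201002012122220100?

S2 → S2 → S2 → S0 → S2 → S0 → S3 → S3 → S0 → S2 → S2 → S2 → S2 → S2 → S2 → S2 → S0 → S2 → S0 → S3
End state S3 is accepting.

Yes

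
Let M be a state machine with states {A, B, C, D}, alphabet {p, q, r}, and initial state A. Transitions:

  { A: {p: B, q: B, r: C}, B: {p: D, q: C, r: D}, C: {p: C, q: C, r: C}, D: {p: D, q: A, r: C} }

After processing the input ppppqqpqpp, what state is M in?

D

Trace: A -p-> B -p-> D -p-> D -p-> D -q-> A -q-> B -p-> D -q-> A -p-> B -p-> D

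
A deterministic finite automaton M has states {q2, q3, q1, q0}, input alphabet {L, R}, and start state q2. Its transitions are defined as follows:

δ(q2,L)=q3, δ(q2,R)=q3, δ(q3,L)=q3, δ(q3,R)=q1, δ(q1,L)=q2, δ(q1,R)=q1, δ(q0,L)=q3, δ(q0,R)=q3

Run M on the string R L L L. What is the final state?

start at q2
read 'R': q2 → q3
read 'L': q3 → q3
read 'L': q3 → q3
read 'L': q3 → q3

q3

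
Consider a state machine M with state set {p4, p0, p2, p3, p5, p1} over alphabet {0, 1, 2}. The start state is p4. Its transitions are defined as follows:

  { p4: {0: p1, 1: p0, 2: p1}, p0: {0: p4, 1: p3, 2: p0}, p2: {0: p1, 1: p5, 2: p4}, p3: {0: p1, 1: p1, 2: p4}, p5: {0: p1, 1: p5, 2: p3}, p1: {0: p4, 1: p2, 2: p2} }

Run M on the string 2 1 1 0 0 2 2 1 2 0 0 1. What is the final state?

p0

p4 → p1 → p2 → p5 → p1 → p4 → p1 → p2 → p5 → p3 → p1 → p4 → p0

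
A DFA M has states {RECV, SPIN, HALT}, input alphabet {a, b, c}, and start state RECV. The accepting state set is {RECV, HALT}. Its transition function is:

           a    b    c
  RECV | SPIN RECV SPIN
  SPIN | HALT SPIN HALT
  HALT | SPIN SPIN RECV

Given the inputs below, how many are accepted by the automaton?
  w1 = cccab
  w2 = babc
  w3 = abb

w1: RECV → SPIN → HALT → RECV → SPIN → SPIN  → end SPIN, rejected
w2: RECV → RECV → SPIN → SPIN → HALT  → end HALT, accepted
w3: RECV → SPIN → SPIN → SPIN  → end SPIN, rejected

1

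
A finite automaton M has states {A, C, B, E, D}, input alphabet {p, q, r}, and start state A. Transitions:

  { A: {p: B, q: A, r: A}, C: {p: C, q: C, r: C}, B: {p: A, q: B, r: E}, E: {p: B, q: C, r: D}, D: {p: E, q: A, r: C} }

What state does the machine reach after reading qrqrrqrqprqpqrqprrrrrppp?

C

Trace: A -q-> A -r-> A -q-> A -r-> A -r-> A -q-> A -r-> A -q-> A -p-> B -r-> E -q-> C -p-> C -q-> C -r-> C -q-> C -p-> C -r-> C -r-> C -r-> C -r-> C -r-> C -p-> C -p-> C -p-> C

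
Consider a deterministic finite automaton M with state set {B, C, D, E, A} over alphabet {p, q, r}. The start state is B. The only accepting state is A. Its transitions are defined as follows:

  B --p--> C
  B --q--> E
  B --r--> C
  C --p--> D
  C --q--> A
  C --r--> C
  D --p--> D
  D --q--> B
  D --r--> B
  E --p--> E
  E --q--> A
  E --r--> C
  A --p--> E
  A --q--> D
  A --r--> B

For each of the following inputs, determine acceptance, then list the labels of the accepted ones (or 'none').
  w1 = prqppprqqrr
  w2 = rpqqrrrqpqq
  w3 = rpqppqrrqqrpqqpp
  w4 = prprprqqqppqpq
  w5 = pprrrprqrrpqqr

w1: B → C → C → A → E → E → E → C → A → D → B → C  → end C, rejected
w2: B → C → D → B → E → C → C → C → A → E → A → D  → end D, rejected
w3: B → C → D → B → C → D → B → C → C → A → D → B → C → A → D → D → D  → end D, rejected
w4: B → C → C → D → B → C → C → A → D → B → C → D → B → C → A  → end A, accepted
w5: B → C → D → B → C → C → D → B → E → C → C → D → B → E → C  → end C, rejected

w4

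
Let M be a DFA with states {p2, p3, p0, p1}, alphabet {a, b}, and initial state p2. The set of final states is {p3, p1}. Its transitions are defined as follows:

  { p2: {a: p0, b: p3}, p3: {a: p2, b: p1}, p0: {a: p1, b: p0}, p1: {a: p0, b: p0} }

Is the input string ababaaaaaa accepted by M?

Trace: p2 -a-> p0 -b-> p0 -a-> p1 -b-> p0 -a-> p1 -a-> p0 -a-> p1 -a-> p0 -a-> p1 -a-> p0
End state p0 is not accepting.

No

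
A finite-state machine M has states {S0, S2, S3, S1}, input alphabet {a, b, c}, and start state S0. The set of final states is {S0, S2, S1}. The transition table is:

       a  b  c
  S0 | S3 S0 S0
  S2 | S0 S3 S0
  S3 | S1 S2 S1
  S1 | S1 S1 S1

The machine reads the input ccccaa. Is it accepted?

Trace: S0 -c-> S0 -c-> S0 -c-> S0 -c-> S0 -a-> S3 -a-> S1
End state S1 is accepting.

Yes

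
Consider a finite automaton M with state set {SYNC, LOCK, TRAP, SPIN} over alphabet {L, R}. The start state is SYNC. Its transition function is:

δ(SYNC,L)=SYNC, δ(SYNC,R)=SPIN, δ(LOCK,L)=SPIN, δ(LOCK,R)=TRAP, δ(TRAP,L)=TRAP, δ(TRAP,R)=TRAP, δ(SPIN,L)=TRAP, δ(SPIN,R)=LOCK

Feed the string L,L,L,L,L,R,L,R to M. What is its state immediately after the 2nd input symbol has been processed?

SYNC

Trace: SYNC -L-> SYNC -L-> SYNC
After 2 symbols: SYNC.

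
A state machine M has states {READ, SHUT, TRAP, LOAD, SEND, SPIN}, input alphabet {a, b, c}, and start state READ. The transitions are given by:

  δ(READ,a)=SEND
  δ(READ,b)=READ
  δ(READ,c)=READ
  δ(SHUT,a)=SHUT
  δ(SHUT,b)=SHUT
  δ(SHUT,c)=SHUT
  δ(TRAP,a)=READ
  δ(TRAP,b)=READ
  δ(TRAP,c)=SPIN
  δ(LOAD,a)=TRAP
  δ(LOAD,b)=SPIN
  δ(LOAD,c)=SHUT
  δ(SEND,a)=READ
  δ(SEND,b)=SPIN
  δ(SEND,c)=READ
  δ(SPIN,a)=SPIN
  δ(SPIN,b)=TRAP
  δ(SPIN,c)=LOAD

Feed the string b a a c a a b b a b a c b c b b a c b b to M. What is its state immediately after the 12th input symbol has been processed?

Trace: READ -b-> READ -a-> SEND -a-> READ -c-> READ -a-> SEND -a-> READ -b-> READ -b-> READ -a-> SEND -b-> SPIN -a-> SPIN -c-> LOAD
After 12 symbols: LOAD.

LOAD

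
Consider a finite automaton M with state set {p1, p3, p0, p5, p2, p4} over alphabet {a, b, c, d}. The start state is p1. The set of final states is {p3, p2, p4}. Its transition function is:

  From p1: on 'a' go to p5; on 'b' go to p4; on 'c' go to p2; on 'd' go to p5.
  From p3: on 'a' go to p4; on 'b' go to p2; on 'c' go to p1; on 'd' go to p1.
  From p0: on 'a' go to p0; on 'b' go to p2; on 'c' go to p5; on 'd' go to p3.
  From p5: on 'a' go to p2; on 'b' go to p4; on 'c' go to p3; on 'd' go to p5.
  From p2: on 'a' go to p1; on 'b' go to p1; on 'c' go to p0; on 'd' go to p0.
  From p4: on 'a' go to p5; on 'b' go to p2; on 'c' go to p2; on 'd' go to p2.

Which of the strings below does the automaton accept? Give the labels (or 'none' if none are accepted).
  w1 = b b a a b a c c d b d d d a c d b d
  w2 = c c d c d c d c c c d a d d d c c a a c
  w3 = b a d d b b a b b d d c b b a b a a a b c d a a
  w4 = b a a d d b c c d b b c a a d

w1:
  start at p1
  read 'b': p1 → p4
  read 'b': p4 → p2
  read 'a': p2 → p1
  read 'a': p1 → p5
  read 'b': p5 → p4
  read 'a': p4 → p5
  read 'c': p5 → p3
  read 'c': p3 → p1
  read 'd': p1 → p5
  read 'b': p5 → p4
  read 'd': p4 → p2
  read 'd': p2 → p0
  read 'd': p0 → p3
  read 'a': p3 → p4
  read 'c': p4 → p2
  read 'd': p2 → p0
  read 'b': p0 → p2
  read 'd': p2 → p0
  end p0, rejected
w2:
  start at p1
  read 'c': p1 → p2
  read 'c': p2 → p0
  read 'd': p0 → p3
  read 'c': p3 → p1
  read 'd': p1 → p5
  read 'c': p5 → p3
  read 'd': p3 → p1
  read 'c': p1 → p2
  read 'c': p2 → p0
  read 'c': p0 → p5
  read 'd': p5 → p5
  read 'a': p5 → p2
  read 'd': p2 → p0
  read 'd': p0 → p3
  read 'd': p3 → p1
  read 'c': p1 → p2
  read 'c': p2 → p0
  read 'a': p0 → p0
  read 'a': p0 → p0
  read 'c': p0 → p5
  end p5, rejected
w3:
  start at p1
  read 'b': p1 → p4
  read 'a': p4 → p5
  read 'd': p5 → p5
  read 'd': p5 → p5
  read 'b': p5 → p4
  read 'b': p4 → p2
  read 'a': p2 → p1
  read 'b': p1 → p4
  read 'b': p4 → p2
  read 'd': p2 → p0
  read 'd': p0 → p3
  read 'c': p3 → p1
  read 'b': p1 → p4
  read 'b': p4 → p2
  read 'a': p2 → p1
  read 'b': p1 → p4
  read 'a': p4 → p5
  read 'a': p5 → p2
  read 'a': p2 → p1
  read 'b': p1 → p4
  read 'c': p4 → p2
  read 'd': p2 → p0
  read 'a': p0 → p0
  read 'a': p0 → p0
  end p0, rejected
w4:
  start at p1
  read 'b': p1 → p4
  read 'a': p4 → p5
  read 'a': p5 → p2
  read 'd': p2 → p0
  read 'd': p0 → p3
  read 'b': p3 → p2
  read 'c': p2 → p0
  read 'c': p0 → p5
  read 'd': p5 → p5
  read 'b': p5 → p4
  read 'b': p4 → p2
  read 'c': p2 → p0
  read 'a': p0 → p0
  read 'a': p0 → p0
  read 'd': p0 → p3
  end p3, accepted

w4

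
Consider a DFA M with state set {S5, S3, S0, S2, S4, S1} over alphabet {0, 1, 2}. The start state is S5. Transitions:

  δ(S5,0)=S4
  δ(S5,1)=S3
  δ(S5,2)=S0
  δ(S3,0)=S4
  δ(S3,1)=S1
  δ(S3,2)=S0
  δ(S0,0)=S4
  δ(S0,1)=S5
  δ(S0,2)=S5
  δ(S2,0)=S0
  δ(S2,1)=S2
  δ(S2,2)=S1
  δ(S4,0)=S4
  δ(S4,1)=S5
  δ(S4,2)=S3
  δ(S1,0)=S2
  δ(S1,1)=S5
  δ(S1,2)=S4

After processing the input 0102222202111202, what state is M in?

start at S5
read '0': S5 → S4
read '1': S4 → S5
read '0': S5 → S4
read '2': S4 → S3
read '2': S3 → S0
read '2': S0 → S5
read '2': S5 → S0
read '2': S0 → S5
read '0': S5 → S4
read '2': S4 → S3
read '1': S3 → S1
read '1': S1 → S5
read '1': S5 → S3
read '2': S3 → S0
read '0': S0 → S4
read '2': S4 → S3

S3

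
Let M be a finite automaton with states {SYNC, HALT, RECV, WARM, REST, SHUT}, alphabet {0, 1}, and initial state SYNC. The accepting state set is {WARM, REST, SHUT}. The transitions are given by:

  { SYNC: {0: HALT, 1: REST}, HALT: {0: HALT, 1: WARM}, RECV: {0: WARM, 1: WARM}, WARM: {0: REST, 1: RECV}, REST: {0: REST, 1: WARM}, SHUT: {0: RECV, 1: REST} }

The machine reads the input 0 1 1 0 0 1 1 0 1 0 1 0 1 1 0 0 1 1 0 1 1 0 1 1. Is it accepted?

start at SYNC
read '0': SYNC → HALT
read '1': HALT → WARM
read '1': WARM → RECV
read '0': RECV → WARM
read '0': WARM → REST
read '1': REST → WARM
read '1': WARM → RECV
read '0': RECV → WARM
read '1': WARM → RECV
read '0': RECV → WARM
read '1': WARM → RECV
read '0': RECV → WARM
read '1': WARM → RECV
read '1': RECV → WARM
read '0': WARM → REST
read '0': REST → REST
read '1': REST → WARM
read '1': WARM → RECV
read '0': RECV → WARM
read '1': WARM → RECV
read '1': RECV → WARM
read '0': WARM → REST
read '1': REST → WARM
read '1': WARM → RECV
End state RECV is not accepting.

No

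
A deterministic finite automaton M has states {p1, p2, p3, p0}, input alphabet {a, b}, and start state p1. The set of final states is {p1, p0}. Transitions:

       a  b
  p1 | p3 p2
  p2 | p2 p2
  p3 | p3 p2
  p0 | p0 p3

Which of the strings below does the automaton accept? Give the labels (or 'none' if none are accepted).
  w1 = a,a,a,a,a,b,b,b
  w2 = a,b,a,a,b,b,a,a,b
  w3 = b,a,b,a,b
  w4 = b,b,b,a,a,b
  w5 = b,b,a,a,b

none

w1:
  start at p1
  read 'a': p1 → p3
  read 'a': p3 → p3
  read 'a': p3 → p3
  read 'a': p3 → p3
  read 'a': p3 → p3
  read 'b': p3 → p2
  read 'b': p2 → p2
  read 'b': p2 → p2
  end p2, rejected
w2:
  start at p1
  read 'a': p1 → p3
  read 'b': p3 → p2
  read 'a': p2 → p2
  read 'a': p2 → p2
  read 'b': p2 → p2
  read 'b': p2 → p2
  read 'a': p2 → p2
  read 'a': p2 → p2
  read 'b': p2 → p2
  end p2, rejected
w3:
  start at p1
  read 'b': p1 → p2
  read 'a': p2 → p2
  read 'b': p2 → p2
  read 'a': p2 → p2
  read 'b': p2 → p2
  end p2, rejected
w4:
  start at p1
  read 'b': p1 → p2
  read 'b': p2 → p2
  read 'b': p2 → p2
  read 'a': p2 → p2
  read 'a': p2 → p2
  read 'b': p2 → p2
  end p2, rejected
w5:
  start at p1
  read 'b': p1 → p2
  read 'b': p2 → p2
  read 'a': p2 → p2
  read 'a': p2 → p2
  read 'b': p2 → p2
  end p2, rejected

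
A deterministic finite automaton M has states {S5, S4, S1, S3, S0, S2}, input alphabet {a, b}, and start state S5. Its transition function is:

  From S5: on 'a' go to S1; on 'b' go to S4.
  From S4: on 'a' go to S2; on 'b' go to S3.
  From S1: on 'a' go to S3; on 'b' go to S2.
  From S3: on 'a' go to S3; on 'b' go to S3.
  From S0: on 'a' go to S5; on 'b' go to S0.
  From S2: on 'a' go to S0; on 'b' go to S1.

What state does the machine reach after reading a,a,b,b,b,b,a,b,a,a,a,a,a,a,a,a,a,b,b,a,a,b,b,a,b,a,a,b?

Trace: S5 -a-> S1 -a-> S3 -b-> S3 -b-> S3 -b-> S3 -b-> S3 -a-> S3 -b-> S3 -a-> S3 -a-> S3 -a-> S3 -a-> S3 -a-> S3 -a-> S3 -a-> S3 -a-> S3 -a-> S3 -b-> S3 -b-> S3 -a-> S3 -a-> S3 -b-> S3 -b-> S3 -a-> S3 -b-> S3 -a-> S3 -a-> S3 -b-> S3

S3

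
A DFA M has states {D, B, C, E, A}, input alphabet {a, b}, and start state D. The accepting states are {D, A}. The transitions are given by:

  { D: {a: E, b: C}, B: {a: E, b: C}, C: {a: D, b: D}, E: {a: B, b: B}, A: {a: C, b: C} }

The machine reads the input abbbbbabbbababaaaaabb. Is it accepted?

No

D → E → B → C → D → C → D → E → B → C → D → E → B → E → B → E → B → E → B → E → B → C
End state C is not accepting.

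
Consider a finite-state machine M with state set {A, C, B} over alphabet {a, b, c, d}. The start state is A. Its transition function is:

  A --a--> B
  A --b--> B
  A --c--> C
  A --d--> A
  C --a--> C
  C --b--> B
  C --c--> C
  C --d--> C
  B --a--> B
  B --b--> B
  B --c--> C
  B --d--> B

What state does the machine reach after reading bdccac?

C

Trace: A -b-> B -d-> B -c-> C -c-> C -a-> C -c-> C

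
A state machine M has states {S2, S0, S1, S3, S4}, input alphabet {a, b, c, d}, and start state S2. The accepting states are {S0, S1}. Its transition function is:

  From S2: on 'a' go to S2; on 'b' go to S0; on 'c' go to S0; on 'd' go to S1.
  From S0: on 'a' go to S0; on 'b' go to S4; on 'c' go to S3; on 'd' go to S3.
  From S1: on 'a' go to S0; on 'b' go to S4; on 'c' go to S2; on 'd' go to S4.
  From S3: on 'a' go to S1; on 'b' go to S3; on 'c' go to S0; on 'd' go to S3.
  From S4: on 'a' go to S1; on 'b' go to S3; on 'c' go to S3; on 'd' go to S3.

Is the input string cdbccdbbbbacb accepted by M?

Yes

start at S2
read 'c': S2 → S0
read 'd': S0 → S3
read 'b': S3 → S3
read 'c': S3 → S0
read 'c': S0 → S3
read 'd': S3 → S3
read 'b': S3 → S3
read 'b': S3 → S3
read 'b': S3 → S3
read 'b': S3 → S3
read 'a': S3 → S1
read 'c': S1 → S2
read 'b': S2 → S0
End state S0 is accepting.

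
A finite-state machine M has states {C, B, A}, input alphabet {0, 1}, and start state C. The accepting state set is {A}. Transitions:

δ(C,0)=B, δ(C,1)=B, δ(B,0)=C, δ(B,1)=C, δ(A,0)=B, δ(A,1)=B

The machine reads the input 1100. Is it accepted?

No

C → B → C → B → C
End state C is not accepting.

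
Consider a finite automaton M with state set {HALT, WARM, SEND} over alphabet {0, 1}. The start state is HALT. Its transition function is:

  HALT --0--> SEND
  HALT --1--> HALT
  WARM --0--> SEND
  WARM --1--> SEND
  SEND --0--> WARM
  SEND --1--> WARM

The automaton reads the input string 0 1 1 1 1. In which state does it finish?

SEND

HALT → SEND → WARM → SEND → WARM → SEND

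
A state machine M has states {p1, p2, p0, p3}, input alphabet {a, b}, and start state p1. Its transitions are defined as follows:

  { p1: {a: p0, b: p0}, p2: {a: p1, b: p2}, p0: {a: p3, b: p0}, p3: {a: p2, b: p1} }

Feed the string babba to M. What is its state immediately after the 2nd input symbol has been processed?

p1 → p0 → p3
After 2 symbols: p3.

p3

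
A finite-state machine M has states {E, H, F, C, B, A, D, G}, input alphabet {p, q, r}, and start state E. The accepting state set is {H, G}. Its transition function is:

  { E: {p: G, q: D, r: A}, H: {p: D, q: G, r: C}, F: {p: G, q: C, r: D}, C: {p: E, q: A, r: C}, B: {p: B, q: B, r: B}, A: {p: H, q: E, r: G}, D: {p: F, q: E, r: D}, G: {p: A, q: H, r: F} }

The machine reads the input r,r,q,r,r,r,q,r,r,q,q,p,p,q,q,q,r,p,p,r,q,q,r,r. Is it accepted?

Trace: E -r-> A -r-> G -q-> H -r-> C -r-> C -r-> C -q-> A -r-> G -r-> F -q-> C -q-> A -p-> H -p-> D -q-> E -q-> D -q-> E -r-> A -p-> H -p-> D -r-> D -q-> E -q-> D -r-> D -r-> D
End state D is not accepting.

No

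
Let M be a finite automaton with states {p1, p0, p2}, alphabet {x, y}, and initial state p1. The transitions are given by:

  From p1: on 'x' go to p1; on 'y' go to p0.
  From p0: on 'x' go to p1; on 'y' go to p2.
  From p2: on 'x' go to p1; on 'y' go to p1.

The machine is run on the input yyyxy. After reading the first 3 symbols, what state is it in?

p1

Trace: p1 -y-> p0 -y-> p2 -y-> p1
After 3 symbols: p1.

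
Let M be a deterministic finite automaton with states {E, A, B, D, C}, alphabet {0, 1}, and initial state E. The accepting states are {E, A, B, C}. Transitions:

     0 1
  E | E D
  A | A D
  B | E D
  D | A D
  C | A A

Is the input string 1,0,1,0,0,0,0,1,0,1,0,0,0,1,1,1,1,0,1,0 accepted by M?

start at E
read '1': E → D
read '0': D → A
read '1': A → D
read '0': D → A
read '0': A → A
read '0': A → A
read '0': A → A
read '1': A → D
read '0': D → A
read '1': A → D
read '0': D → A
read '0': A → A
read '0': A → A
read '1': A → D
read '1': D → D
read '1': D → D
read '1': D → D
read '0': D → A
read '1': A → D
read '0': D → A
End state A is accepting.

Yes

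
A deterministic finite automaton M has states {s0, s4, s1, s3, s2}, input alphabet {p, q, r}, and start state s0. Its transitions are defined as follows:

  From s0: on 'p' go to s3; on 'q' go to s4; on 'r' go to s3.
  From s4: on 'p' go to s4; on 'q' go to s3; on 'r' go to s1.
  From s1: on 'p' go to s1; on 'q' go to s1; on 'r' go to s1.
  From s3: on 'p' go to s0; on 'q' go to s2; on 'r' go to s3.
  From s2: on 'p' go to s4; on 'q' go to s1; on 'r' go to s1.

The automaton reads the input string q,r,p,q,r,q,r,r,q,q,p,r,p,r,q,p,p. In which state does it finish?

s1

Trace: s0 -q-> s4 -r-> s1 -p-> s1 -q-> s1 -r-> s1 -q-> s1 -r-> s1 -r-> s1 -q-> s1 -q-> s1 -p-> s1 -r-> s1 -p-> s1 -r-> s1 -q-> s1 -p-> s1 -p-> s1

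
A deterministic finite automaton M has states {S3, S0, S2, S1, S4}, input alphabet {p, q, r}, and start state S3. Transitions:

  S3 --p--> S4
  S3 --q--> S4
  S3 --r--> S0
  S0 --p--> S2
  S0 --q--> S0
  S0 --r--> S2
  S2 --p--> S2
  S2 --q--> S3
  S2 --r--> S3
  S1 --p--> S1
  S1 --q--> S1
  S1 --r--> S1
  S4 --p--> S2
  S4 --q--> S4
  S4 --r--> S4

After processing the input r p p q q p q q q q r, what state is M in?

S4

start at S3
read 'r': S3 → S0
read 'p': S0 → S2
read 'p': S2 → S2
read 'q': S2 → S3
read 'q': S3 → S4
read 'p': S4 → S2
read 'q': S2 → S3
read 'q': S3 → S4
read 'q': S4 → S4
read 'q': S4 → S4
read 'r': S4 → S4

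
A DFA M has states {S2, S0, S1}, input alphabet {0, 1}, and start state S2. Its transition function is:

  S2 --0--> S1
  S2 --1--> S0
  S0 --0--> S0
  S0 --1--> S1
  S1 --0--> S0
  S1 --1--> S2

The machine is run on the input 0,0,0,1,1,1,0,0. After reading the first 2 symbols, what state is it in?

S0

S2 → S1 → S0
After 2 symbols: S0.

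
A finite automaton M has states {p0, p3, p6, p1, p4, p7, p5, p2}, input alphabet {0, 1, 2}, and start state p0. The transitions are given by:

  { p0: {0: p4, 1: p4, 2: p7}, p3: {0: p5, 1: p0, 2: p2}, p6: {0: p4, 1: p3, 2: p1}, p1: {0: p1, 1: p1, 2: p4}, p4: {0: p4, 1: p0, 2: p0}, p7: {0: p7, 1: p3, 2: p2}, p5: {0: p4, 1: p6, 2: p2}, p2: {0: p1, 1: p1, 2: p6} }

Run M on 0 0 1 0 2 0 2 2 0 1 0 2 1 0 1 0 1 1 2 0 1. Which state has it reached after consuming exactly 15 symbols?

Trace: p0 -0-> p4 -0-> p4 -1-> p0 -0-> p4 -2-> p0 -0-> p4 -2-> p0 -2-> p7 -0-> p7 -1-> p3 -0-> p5 -2-> p2 -1-> p1 -0-> p1 -1-> p1
After 15 symbols: p1.

p1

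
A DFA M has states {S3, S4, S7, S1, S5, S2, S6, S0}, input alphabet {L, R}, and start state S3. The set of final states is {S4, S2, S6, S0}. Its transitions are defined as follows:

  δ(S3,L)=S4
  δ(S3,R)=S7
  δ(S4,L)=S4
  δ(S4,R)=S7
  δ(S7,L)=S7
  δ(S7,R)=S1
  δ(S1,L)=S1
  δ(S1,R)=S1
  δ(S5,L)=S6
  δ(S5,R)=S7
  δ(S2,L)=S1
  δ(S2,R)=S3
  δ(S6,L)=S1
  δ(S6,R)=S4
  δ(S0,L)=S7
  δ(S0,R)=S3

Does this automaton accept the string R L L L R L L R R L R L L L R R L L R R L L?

S3 → S7 → S7 → S7 → S7 → S1 → S1 → S1 → S1 → S1 → S1 → S1 → S1 → S1 → S1 → S1 → S1 → S1 → S1 → S1 → S1 → S1 → S1
End state S1 is not accepting.

No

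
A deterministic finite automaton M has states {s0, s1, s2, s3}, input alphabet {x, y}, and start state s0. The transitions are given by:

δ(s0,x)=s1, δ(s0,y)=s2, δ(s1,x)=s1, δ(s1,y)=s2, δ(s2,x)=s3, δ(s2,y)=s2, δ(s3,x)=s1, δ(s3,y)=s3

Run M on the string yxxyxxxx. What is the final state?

s0 → s2 → s3 → s1 → s2 → s3 → s1 → s1 → s1

s1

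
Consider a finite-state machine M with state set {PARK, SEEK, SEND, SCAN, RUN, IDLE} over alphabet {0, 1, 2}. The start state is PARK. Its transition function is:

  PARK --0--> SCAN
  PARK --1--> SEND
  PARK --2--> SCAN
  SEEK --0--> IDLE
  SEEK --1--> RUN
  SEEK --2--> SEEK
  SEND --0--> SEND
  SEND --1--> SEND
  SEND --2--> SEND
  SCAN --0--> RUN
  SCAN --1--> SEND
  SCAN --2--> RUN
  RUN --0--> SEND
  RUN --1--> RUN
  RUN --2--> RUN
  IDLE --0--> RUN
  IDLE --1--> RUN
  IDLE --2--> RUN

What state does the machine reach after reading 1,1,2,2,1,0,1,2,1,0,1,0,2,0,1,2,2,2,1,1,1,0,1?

PARK → SEND → SEND → SEND → SEND → SEND → SEND → SEND → SEND → SEND → SEND → SEND → SEND → SEND → SEND → SEND → SEND → SEND → SEND → SEND → SEND → SEND → SEND → SEND

SEND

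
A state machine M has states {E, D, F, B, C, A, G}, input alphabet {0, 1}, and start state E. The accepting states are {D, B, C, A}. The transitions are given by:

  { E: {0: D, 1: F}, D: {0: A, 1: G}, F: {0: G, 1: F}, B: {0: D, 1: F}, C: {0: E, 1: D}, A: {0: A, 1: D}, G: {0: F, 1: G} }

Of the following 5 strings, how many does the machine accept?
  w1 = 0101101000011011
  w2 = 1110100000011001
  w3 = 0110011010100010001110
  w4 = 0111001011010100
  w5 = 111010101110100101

0

w1:
  start at E
  read '0': E → D
  read '1': D → G
  read '0': G → F
  read '1': F → F
  read '1': F → F
  read '0': F → G
  read '1': G → G
  read '0': G → F
  read '0': F → G
  read '0': G → F
  read '0': F → G
  read '1': G → G
  read '1': G → G
  read '0': G → F
  read '1': F → F
  read '1': F → F
  end F, rejected
w2:
  start at E
  read '1': E → F
  read '1': F → F
  read '1': F → F
  read '0': F → G
  read '1': G → G
  read '0': G → F
  read '0': F → G
  read '0': G → F
  read '0': F → G
  read '0': G → F
  read '0': F → G
  read '1': G → G
  read '1': G → G
  read '0': G → F
  read '0': F → G
  read '1': G → G
  end G, rejected
w3:
  start at E
  read '0': E → D
  read '1': D → G
  read '1': G → G
  read '0': G → F
  read '0': F → G
  read '1': G → G
  read '1': G → G
  read '0': G → F
  read '1': F → F
  read '0': F → G
  read '1': G → G
  read '0': G → F
  read '0': F → G
  read '0': G → F
  read '1': F → F
  read '0': F → G
  read '0': G → F
  read '0': F → G
  read '1': G → G
  read '1': G → G
  read '1': G → G
  read '0': G → F
  end F, rejected
w4:
  start at E
  read '0': E → D
  read '1': D → G
  read '1': G → G
  read '1': G → G
  read '0': G → F
  read '0': F → G
  read '1': G → G
  read '0': G → F
  read '1': F → F
  read '1': F → F
  read '0': F → G
  read '1': G → G
  read '0': G → F
  read '1': F → F
  read '0': F → G
  read '0': G → F
  end F, rejected
w5:
  start at E
  read '1': E → F
  read '1': F → F
  read '1': F → F
  read '0': F → G
  read '1': G → G
  read '0': G → F
  read '1': F → F
  read '0': F → G
  read '1': G → G
  read '1': G → G
  read '1': G → G
  read '0': G → F
  read '1': F → F
  read '0': F → G
  read '0': G → F
  read '1': F → F
  read '0': F → G
  read '1': G → G
  end G, rejected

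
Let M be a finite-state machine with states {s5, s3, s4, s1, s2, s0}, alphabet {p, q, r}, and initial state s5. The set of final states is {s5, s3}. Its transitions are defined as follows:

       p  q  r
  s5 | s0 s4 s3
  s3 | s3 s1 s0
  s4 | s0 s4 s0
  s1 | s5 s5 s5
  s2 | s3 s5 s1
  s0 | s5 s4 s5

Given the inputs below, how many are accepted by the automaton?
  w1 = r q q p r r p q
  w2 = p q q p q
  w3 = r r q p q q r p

w1: Trace: s5 -r-> s3 -q-> s1 -q-> s5 -p-> s0 -r-> s5 -r-> s3 -p-> s3 -q-> s1  → end s1, rejected
w2: Trace: s5 -p-> s0 -q-> s4 -q-> s4 -p-> s0 -q-> s4  → end s4, rejected
w3: Trace: s5 -r-> s3 -r-> s0 -q-> s4 -p-> s0 -q-> s4 -q-> s4 -r-> s0 -p-> s5  → end s5, accepted

1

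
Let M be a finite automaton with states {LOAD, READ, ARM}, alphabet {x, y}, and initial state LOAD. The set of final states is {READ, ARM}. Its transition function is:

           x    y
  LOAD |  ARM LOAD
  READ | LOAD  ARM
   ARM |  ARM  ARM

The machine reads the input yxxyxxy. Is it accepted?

Yes

Trace: LOAD -y-> LOAD -x-> ARM -x-> ARM -y-> ARM -x-> ARM -x-> ARM -y-> ARM
End state ARM is accepting.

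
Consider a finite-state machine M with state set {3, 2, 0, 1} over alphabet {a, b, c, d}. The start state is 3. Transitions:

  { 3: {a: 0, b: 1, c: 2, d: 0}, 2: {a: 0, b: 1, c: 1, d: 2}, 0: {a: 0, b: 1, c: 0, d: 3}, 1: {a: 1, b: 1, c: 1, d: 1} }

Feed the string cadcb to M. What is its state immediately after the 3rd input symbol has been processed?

3 → 2 → 0 → 3
After 3 symbols: 3.

3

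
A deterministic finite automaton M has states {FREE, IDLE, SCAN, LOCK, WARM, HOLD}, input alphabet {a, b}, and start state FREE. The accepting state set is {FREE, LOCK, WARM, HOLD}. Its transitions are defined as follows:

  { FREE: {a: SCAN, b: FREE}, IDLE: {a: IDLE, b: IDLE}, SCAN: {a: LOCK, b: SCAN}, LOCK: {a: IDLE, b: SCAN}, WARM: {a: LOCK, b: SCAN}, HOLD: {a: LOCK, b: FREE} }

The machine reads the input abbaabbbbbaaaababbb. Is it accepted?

FREE → SCAN → SCAN → SCAN → LOCK → IDLE → IDLE → IDLE → IDLE → IDLE → IDLE → IDLE → IDLE → IDLE → IDLE → IDLE → IDLE → IDLE → IDLE → IDLE
End state IDLE is not accepting.

No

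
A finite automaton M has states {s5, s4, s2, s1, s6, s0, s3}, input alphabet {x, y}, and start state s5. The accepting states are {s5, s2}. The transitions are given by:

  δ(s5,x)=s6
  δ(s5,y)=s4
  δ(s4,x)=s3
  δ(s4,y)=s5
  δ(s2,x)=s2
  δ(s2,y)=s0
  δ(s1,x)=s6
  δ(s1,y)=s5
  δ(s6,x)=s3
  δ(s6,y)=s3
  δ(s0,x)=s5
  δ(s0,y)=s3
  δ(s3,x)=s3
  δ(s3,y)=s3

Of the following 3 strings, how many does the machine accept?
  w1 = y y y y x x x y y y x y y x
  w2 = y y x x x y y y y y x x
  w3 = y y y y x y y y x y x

w1:
  start at s5
  read 'y': s5 → s4
  read 'y': s4 → s5
  read 'y': s5 → s4
  read 'y': s4 → s5
  read 'x': s5 → s6
  read 'x': s6 → s3
  read 'x': s3 → s3
  read 'y': s3 → s3
  read 'y': s3 → s3
  read 'y': s3 → s3
  read 'x': s3 → s3
  read 'y': s3 → s3
  read 'y': s3 → s3
  read 'x': s3 → s3
  end s3, rejected
w2:
  start at s5
  read 'y': s5 → s4
  read 'y': s4 → s5
  read 'x': s5 → s6
  read 'x': s6 → s3
  read 'x': s3 → s3
  read 'y': s3 → s3
  read 'y': s3 → s3
  read 'y': s3 → s3
  read 'y': s3 → s3
  read 'y': s3 → s3
  read 'x': s3 → s3
  read 'x': s3 → s3
  end s3, rejected
w3:
  start at s5
  read 'y': s5 → s4
  read 'y': s4 → s5
  read 'y': s5 → s4
  read 'y': s4 → s5
  read 'x': s5 → s6
  read 'y': s6 → s3
  read 'y': s3 → s3
  read 'y': s3 → s3
  read 'x': s3 → s3
  read 'y': s3 → s3
  read 'x': s3 → s3
  end s3, rejected

0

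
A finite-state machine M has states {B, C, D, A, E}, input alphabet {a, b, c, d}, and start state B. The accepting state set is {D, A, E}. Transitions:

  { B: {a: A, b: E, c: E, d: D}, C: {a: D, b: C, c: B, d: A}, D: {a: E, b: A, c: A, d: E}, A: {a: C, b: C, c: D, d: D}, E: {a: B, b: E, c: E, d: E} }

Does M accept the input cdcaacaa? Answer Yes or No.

Trace: B -c-> E -d-> E -c-> E -a-> B -a-> A -c-> D -a-> E -a-> B
End state B is not accepting.

No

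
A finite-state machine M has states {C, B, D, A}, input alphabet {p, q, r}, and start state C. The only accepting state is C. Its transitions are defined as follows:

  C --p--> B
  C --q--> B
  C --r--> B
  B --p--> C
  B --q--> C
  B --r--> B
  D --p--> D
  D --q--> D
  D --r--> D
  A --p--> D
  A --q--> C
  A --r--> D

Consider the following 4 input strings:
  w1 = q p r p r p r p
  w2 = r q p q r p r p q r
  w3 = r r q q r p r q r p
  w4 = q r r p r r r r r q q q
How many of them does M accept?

3

w1: C → B → C → B → C → B → C → B → C  → end C, accepted
w2: C → B → C → B → C → B → C → B → C → B → B  → end B, rejected
w3: C → B → B → C → B → B → C → B → C → B → C  → end C, accepted
w4: C → B → B → B → C → B → B → B → B → B → C → B → C  → end C, accepted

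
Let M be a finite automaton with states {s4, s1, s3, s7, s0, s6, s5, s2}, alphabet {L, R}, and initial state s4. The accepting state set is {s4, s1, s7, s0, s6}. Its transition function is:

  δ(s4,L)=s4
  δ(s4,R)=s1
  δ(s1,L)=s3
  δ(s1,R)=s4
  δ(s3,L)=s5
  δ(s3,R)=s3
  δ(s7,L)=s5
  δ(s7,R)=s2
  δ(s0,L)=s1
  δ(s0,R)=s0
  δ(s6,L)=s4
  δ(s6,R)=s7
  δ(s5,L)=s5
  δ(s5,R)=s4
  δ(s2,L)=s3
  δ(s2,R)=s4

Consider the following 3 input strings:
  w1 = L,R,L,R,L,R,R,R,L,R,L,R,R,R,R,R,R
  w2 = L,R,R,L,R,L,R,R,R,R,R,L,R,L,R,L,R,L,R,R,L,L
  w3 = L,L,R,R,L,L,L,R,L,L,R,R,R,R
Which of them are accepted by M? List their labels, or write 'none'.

w1:
  start at s4
  read 'L': s4 → s4
  read 'R': s4 → s1
  read 'L': s1 → s3
  read 'R': s3 → s3
  read 'L': s3 → s5
  read 'R': s5 → s4
  read 'R': s4 → s1
  read 'R': s1 → s4
  read 'L': s4 → s4
  read 'R': s4 → s1
  read 'L': s1 → s3
  read 'R': s3 → s3
  read 'R': s3 → s3
  read 'R': s3 → s3
  read 'R': s3 → s3
  read 'R': s3 → s3
  read 'R': s3 → s3
  end s3, rejected
w2:
  start at s4
  read 'L': s4 → s4
  read 'R': s4 → s1
  read 'R': s1 → s4
  read 'L': s4 → s4
  read 'R': s4 → s1
  read 'L': s1 → s3
  read 'R': s3 → s3
  read 'R': s3 → s3
  read 'R': s3 → s3
  read 'R': s3 → s3
  read 'R': s3 → s3
  read 'L': s3 → s5
  read 'R': s5 → s4
  read 'L': s4 → s4
  read 'R': s4 → s1
  read 'L': s1 → s3
  read 'R': s3 → s3
  read 'L': s3 → s5
  read 'R': s5 → s4
  read 'R': s4 → s1
  read 'L': s1 → s3
  read 'L': s3 → s5
  end s5, rejected
w3:
  start at s4
  read 'L': s4 → s4
  read 'L': s4 → s4
  read 'R': s4 → s1
  read 'R': s1 → s4
  read 'L': s4 → s4
  read 'L': s4 → s4
  read 'L': s4 → s4
  read 'R': s4 → s1
  read 'L': s1 → s3
  read 'L': s3 → s5
  read 'R': s5 → s4
  read 'R': s4 → s1
  read 'R': s1 → s4
  read 'R': s4 → s1
  end s1, accepted

w3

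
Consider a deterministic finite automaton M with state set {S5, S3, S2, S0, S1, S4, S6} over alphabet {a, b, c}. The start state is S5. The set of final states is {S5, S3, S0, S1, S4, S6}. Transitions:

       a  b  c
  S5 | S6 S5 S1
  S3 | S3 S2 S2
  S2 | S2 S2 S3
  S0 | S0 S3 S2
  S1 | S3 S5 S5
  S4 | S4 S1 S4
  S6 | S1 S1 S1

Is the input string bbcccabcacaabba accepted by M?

start at S5
read 'b': S5 → S5
read 'b': S5 → S5
read 'c': S5 → S1
read 'c': S1 → S5
read 'c': S5 → S1
read 'a': S1 → S3
read 'b': S3 → S2
read 'c': S2 → S3
read 'a': S3 → S3
read 'c': S3 → S2
read 'a': S2 → S2
read 'a': S2 → S2
read 'b': S2 → S2
read 'b': S2 → S2
read 'a': S2 → S2
End state S2 is not accepting.

No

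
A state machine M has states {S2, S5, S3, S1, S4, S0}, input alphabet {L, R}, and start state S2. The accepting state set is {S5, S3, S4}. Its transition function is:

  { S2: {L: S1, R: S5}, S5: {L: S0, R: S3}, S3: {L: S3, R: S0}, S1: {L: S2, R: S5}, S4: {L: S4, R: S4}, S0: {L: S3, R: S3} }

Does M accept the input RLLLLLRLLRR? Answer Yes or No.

start at S2
read 'R': S2 → S5
read 'L': S5 → S0
read 'L': S0 → S3
read 'L': S3 → S3
read 'L': S3 → S3
read 'L': S3 → S3
read 'R': S3 → S0
read 'L': S0 → S3
read 'L': S3 → S3
read 'R': S3 → S0
read 'R': S0 → S3
End state S3 is accepting.

Yes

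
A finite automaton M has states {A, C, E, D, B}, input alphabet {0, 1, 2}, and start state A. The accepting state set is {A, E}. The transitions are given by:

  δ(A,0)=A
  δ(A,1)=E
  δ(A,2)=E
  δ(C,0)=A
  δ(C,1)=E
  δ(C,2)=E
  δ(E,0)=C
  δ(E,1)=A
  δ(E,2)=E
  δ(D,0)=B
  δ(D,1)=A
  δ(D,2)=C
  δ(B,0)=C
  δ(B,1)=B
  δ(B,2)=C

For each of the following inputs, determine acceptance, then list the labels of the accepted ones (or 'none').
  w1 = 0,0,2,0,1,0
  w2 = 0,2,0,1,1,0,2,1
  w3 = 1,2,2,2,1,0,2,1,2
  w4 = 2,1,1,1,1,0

w2, w3

w1:
  start at A
  read '0': A → A
  read '0': A → A
  read '2': A → E
  read '0': E → C
  read '1': C → E
  read '0': E → C
  end C, rejected
w2:
  start at A
  read '0': A → A
  read '2': A → E
  read '0': E → C
  read '1': C → E
  read '1': E → A
  read '0': A → A
  read '2': A → E
  read '1': E → A
  end A, accepted
w3:
  start at A
  read '1': A → E
  read '2': E → E
  read '2': E → E
  read '2': E → E
  read '1': E → A
  read '0': A → A
  read '2': A → E
  read '1': E → A
  read '2': A → E
  end E, accepted
w4:
  start at A
  read '2': A → E
  read '1': E → A
  read '1': A → E
  read '1': E → A
  read '1': A → E
  read '0': E → C
  end C, rejected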